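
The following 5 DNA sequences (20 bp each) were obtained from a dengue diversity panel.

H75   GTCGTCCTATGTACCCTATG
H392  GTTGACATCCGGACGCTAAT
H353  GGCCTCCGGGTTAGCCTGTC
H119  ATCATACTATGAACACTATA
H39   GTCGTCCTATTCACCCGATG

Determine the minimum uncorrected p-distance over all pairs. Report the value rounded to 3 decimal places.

0.150

Pairwise Hamming distances:
  H75 vs H392: 9
  H75 vs H353: 9
  H75 vs H119: 6
  H75 vs H39: 3
  H392 vs H353: 15
  H392 vs H119: 12
  H392 vs H39: 11
  H353 vs H119: 13
  H353 vs H39: 10
  H119 vs H39: 8
The smallest is 3 mismatches, between H75 and H39; p = 3/20 = 0.150.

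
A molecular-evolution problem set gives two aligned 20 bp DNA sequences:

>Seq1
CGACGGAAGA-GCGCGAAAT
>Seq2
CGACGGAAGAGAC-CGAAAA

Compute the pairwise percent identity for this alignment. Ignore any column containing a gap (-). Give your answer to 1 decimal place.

88.9%

Excluding the 2 gap columns leaves 18 comparable sites.
Differing sites — 12:G/A; 20:T/A.
16 of the 18 comparable sites match, so the percent identity is 16/18 × 100 = 88.9%.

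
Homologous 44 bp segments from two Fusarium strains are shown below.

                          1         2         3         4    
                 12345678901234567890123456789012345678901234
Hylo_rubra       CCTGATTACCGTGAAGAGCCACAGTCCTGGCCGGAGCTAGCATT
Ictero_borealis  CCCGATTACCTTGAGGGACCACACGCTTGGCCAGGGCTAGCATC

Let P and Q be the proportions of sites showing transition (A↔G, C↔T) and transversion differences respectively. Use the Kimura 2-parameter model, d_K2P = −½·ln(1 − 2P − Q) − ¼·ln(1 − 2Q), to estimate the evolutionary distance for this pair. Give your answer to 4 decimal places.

Differing sites — 3:T/C (Ti); 11:G/T (Tv); 15:A/G (Ti); 17:A/G (Ti); 18:G/A (Ti); 24:G/C (Tv); 25:T/G (Tv); 27:C/T (Ti); 33:G/A (Ti); 35:A/G (Ti); 44:T/C (Ti).
Of the 11 differences, 8 transitions and 3 transversions over 44 sites: P = 8/44 = 0.181818, Q = 3/44 = 0.068182.
d = −0.5·ln(0.568182) − 0.25·ln(0.863636) = −0.5·(-0.565313) − 0.25·(-0.146604) = 0.3193.

0.3193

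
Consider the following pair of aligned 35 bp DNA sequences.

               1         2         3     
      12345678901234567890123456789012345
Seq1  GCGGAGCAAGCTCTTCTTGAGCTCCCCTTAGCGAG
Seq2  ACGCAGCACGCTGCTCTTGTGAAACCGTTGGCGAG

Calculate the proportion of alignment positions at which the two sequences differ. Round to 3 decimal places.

0.314

Differing sites — 1:G/A; 4:G/C; 9:A/C; 13:C/G; 14:T/C; 20:A/T; 22:C/A; 23:T/A; 24:C/A; 27:C/G; 30:A/G.
There are 11 differences over 35 sites, so p = 11/35 = 0.314.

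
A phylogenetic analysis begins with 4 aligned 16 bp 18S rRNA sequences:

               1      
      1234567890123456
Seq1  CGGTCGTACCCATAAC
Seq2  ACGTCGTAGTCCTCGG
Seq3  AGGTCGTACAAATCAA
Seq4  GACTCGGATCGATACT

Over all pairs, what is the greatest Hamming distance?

11

Pairwise Hamming distances:
  Seq1 vs Seq2: 8
  Seq1 vs Seq3: 5
  Seq1 vs Seq4: 8
  Seq2 vs Seq3: 7
  Seq2 vs Seq4: 11
  Seq3 vs Seq4: 10
The largest is 11, between Seq2 and Seq4.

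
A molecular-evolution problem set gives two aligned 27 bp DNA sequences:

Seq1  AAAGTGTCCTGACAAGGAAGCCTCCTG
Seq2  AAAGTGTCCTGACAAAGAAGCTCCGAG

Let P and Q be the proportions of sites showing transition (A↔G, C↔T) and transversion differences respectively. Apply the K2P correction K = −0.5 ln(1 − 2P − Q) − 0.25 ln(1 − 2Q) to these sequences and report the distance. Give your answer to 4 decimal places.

Mismatches occur at site 16 (G↔A, transition), site 22 (C↔T, transition), site 23 (T↔C, transition), site 25 (C↔G, transversion), site 26 (T↔A, transversion).
Of the 5 differences, 3 transitions and 2 transversions over 27 sites: P = 3/27 = 0.111111, Q = 2/27 = 0.074074.
d = −0.5·ln(0.703704) − 0.25·ln(0.851852) = −0.5·(-0.351397) − 0.25·(-0.160342) = 0.2158.

0.2158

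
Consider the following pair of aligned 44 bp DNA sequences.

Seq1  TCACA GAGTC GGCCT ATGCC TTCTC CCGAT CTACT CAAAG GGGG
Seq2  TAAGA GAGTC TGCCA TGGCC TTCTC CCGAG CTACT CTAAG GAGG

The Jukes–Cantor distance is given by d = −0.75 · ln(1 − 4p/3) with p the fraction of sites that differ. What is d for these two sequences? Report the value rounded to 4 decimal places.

The sequences differ at positions 2 (C/A), 4 (C/G), 11 (G/T), 15 (T/A), 16 (A/T), 17 (T/G), 30 (T/G), 37 (A/T), 42 (G/A).
p = 9/44 = 0.204545.
d = −0.75 · ln(1 − (4/3)·0.204545) = −0.75 · ln(0.727273) = −0.75 · (-0.318453) = 0.2388.

0.2388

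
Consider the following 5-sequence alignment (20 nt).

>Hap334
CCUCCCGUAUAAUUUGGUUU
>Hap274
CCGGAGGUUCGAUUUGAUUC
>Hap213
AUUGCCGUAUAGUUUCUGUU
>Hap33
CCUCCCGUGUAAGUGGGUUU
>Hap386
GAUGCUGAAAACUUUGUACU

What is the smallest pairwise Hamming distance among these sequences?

3

Pairwise Hamming distances:
  Hap334 vs Hap274: 9
  Hap334 vs Hap213: 7
  Hap334 vs Hap33: 3
  Hap334 vs Hap386: 10
  Hap274 vs Hap213: 13
  Hap274 vs Hap33: 11
  Hap274 vs Hap386: 14
  Hap213 vs Hap33: 10
  Hap213 vs Hap386: 9
  Hap33 vs Hap386: 13
The smallest is 3, between Hap334 and Hap33.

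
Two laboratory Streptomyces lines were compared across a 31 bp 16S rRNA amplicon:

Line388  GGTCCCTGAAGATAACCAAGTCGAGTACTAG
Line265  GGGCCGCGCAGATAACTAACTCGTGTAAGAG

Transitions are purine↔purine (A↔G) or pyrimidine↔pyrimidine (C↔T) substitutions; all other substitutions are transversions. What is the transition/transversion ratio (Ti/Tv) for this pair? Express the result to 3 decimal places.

Mismatches occur at site 3 (T↔G, transversion), site 6 (C↔G, transversion), site 7 (T↔C, transition), site 9 (A↔C, transversion), site 17 (C↔T, transition), site 20 (G↔C, transversion), site 24 (A↔T, transversion), site 28 (C↔A, transversion), site 29 (T↔G, transversion).
Of the 9 differences, 2 transitions and 7 transversions, so Ti/Tv = 2/7 = 0.286.

0.286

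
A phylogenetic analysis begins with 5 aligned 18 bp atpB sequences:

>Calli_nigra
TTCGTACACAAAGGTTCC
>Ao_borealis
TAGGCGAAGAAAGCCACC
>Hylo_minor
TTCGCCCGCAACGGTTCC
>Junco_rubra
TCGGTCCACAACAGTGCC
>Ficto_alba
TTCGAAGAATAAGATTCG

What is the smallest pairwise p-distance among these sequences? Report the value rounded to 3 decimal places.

Pairwise Hamming distances:
  Calli_nigra vs Ao_borealis: 9
  Calli_nigra vs Hylo_minor: 4
  Calli_nigra vs Junco_rubra: 6
  Calli_nigra vs Ficto_alba: 6
  Ao_borealis vs Hylo_minor: 10
  Ao_borealis vs Junco_rubra: 10
  Ao_borealis vs Ficto_alba: 11
  Hylo_minor vs Junco_rubra: 6
  Hylo_minor vs Ficto_alba: 9
  Junco_rubra vs Ficto_alba: 12
The smallest is 4 mismatches, between Calli_nigra and Hylo_minor; p = 4/18 = 0.222.

0.222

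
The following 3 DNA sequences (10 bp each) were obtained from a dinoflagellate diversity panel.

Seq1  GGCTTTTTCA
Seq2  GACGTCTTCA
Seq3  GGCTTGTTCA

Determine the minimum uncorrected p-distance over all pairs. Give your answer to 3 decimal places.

0.100

Pairwise Hamming distances:
  Seq1 vs Seq2: 3
  Seq1 vs Seq3: 1
  Seq2 vs Seq3: 3
The smallest is 1 mismatch, between Seq1 and Seq3; p = 1/10 = 0.100.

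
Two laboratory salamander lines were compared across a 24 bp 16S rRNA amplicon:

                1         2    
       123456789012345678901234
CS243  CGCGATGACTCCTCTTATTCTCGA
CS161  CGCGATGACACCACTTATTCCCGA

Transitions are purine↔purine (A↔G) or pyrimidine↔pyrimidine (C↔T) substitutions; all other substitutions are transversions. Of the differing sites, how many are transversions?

The sequences differ at positions 10 (T/A, transversion), 13 (T/A, transversion), 21 (T/C, transition).
Of the 3 differences, 1 transition and 2 transversions, so the answer is 2.

2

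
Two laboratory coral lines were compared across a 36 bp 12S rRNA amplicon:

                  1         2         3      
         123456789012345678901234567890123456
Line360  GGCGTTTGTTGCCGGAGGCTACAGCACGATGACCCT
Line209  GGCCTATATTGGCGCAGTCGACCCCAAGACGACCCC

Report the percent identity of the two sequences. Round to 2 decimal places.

66.67%

Differing sites — 4:G/C; 6:T/A; 8:G/A; 12:C/G; 15:G/C; 18:G/T; 20:T/G; 23:A/C; 24:G/C; 27:C/A; 30:T/C; 36:T/C.
24 of the 36 sites match, so the percent identity is 24/36 × 100 = 66.67%.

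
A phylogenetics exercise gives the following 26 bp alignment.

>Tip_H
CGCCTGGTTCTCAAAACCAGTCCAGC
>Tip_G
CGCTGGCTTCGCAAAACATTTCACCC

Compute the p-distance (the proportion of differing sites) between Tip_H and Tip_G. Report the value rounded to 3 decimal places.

0.385

Differing sites — 4:C/T; 5:T/G; 7:G/C; 11:T/G; 18:C/A; 19:A/T; 20:G/T; 23:C/A; 24:A/C; 25:G/C.
There are 10 differences over 26 sites, so p = 10/26 = 0.385.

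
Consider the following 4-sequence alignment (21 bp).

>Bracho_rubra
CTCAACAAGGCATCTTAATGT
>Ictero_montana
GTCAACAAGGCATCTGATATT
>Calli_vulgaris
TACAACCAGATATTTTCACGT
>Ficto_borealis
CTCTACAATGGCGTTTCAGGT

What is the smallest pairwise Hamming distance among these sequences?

5

Pairwise Hamming distances:
  Bracho_rubra vs Ictero_montana: 5
  Bracho_rubra vs Calli_vulgaris: 8
  Bracho_rubra vs Ficto_borealis: 8
  Ictero_montana vs Calli_vulgaris: 11
  Ictero_montana vs Ficto_borealis: 12
  Calli_vulgaris vs Ficto_borealis: 10
The smallest is 5, between Bracho_rubra and Ictero_montana.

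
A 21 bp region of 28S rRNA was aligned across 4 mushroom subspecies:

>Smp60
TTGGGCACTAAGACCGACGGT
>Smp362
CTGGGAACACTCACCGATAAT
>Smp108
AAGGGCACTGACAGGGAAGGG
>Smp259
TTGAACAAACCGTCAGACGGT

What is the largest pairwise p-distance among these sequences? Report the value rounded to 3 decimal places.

0.667

Pairwise Hamming distances:
  Smp60 vs Smp362: 9
  Smp60 vs Smp108: 8
  Smp60 vs Smp259: 8
  Smp362 vs Smp108: 12
  Smp362 vs Smp259: 12
  Smp108 vs Smp259: 14
The largest is 14 mismatches, between Smp108 and Smp259; p = 14/21 = 0.667.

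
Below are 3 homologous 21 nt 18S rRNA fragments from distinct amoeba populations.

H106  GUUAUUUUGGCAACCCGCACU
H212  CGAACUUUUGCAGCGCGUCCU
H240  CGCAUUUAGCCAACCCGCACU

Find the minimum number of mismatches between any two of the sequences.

5

Pairwise Hamming distances:
  H106 vs H212: 9
  H106 vs H240: 5
  H212 vs H240: 9
The smallest is 5, between H106 and H240.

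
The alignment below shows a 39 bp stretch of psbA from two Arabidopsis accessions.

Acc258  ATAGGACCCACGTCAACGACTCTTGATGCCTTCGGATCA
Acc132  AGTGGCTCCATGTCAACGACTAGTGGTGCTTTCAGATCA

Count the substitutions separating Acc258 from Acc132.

10

Differing sites — 2:T/G; 3:A/T; 6:A/C; 7:C/T; 11:C/T; 22:C/A; 23:T/G; 26:A/G; 30:C/T; 34:G/A.
That gives 10 mismatches out of 39 aligned sites, so the Hamming distance is 10.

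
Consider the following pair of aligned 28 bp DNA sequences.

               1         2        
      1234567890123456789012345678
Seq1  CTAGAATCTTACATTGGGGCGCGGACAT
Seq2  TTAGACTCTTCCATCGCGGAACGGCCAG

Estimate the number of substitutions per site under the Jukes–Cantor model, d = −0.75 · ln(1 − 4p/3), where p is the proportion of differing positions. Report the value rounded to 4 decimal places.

The sequences differ at positions 1 (C/T), 6 (A/C), 11 (A/C), 15 (T/C), 17 (G/C), 20 (C/A), 21 (G/A), 25 (A/C), 28 (T/G).
p = 9/28 = 0.321429.
d = −0.75 · ln(1 − (4/3)·0.321429) = −0.75 · ln(0.571428) = −0.75 · (-0.559617) = 0.4197.

0.4197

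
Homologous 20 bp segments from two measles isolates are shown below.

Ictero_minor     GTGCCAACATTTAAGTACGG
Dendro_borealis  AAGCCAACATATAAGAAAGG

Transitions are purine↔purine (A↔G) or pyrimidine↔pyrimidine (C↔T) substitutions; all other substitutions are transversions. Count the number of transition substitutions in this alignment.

1

Differing sites — 1:G/A (Ti); 2:T/A (Tv); 11:T/A (Tv); 16:T/A (Tv); 18:C/A (Tv).
Of the 5 differences, 1 transition and 4 transversions, so the answer is 1.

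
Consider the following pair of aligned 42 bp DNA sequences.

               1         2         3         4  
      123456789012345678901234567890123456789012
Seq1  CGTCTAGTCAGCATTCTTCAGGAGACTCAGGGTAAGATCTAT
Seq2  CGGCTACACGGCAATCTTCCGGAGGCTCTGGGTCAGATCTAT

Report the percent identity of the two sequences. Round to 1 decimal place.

78.6%

Mismatches occur at site 3 (T/G), site 7 (G/C), site 8 (T/A), site 10 (A/G), site 14 (T/A), site 20 (A/C), site 25 (A/G), site 29 (A/T), site 34 (A/C).
33 of the 42 sites match, so the percent identity is 33/42 × 100 = 78.6%.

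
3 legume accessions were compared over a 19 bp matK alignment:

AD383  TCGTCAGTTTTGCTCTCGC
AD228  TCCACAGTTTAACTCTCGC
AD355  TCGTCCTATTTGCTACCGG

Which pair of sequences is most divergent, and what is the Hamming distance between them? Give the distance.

Pairwise Hamming distances:
  AD383 vs AD228: 4
  AD383 vs AD355: 6
  AD228 vs AD355: 10
The largest is 10, between AD228 and AD355.

10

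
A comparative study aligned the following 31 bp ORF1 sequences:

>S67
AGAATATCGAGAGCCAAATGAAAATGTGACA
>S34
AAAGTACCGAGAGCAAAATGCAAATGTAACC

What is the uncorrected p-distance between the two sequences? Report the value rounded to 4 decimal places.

0.2258

Differing sites — 2:G/A; 4:A/G; 7:T/C; 15:C/A; 21:A/C; 28:G/A; 31:A/C.
There are 7 differences over 31 sites, so p = 7/31 = 0.2258.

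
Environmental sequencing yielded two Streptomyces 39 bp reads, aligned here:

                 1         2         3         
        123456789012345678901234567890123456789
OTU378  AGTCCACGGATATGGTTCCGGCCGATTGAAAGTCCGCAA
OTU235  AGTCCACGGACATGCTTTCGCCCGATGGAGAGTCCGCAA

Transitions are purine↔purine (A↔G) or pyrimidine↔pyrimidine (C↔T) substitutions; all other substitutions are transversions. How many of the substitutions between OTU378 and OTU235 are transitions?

Differing sites — 11:T/C (Ti); 15:G/C (Tv); 18:C/T (Ti); 21:G/C (Tv); 27:T/G (Tv); 30:A/G (Ti).
Of the 6 differences, 3 transitions and 3 transversions, so the answer is 3.

3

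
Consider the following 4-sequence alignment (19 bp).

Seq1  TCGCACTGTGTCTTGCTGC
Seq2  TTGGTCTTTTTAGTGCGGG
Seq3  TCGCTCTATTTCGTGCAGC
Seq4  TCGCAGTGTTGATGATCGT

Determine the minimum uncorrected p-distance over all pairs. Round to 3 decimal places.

Pairwise Hamming distances:
  Seq1 vs Seq2: 9
  Seq1 vs Seq3: 5
  Seq1 vs Seq4: 9
  Seq2 vs Seq3: 6
  Seq2 vs Seq4: 12
  Seq3 vs Seq4: 11
The smallest is 5 mismatches, between Seq1 and Seq3; p = 5/19 = 0.263.

0.263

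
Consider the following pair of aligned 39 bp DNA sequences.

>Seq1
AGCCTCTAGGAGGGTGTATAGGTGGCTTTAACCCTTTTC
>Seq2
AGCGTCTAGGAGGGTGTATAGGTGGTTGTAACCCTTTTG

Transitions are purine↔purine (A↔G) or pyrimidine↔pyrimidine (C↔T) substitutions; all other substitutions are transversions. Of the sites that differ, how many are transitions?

Differing sites — 4:C/G (Tv); 26:C/T (Ti); 28:T/G (Tv); 39:C/G (Tv).
Of the 4 differences, 1 transition and 3 transversions, so the answer is 1.

1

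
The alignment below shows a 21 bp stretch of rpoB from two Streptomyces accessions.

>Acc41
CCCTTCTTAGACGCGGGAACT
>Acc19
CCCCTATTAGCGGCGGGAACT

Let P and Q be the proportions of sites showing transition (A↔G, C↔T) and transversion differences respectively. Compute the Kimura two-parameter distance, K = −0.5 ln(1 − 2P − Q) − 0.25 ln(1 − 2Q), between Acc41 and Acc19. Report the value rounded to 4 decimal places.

Differing sites — 4:T/C (Ti); 6:C/A (Tv); 11:A/C (Tv); 12:C/G (Tv).
Of the 4 differences, 1 transition and 3 transversions over 21 sites: P = 1/21 = 0.047619, Q = 3/21 = 0.142857.
d = −0.5·ln(0.761905) − 0.25·ln(0.714286) = −0.5·(-0.271933) − 0.25·(-0.336472) = 0.2201.

0.2201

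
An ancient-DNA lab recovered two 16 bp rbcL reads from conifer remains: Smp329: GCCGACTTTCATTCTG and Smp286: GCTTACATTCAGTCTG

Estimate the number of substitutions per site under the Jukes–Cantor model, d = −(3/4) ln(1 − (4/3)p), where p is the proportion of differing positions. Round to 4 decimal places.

0.3041

Differing sites — 3:C/T; 4:G/T; 7:T/A; 12:T/G.
p = 4/16 = 0.250000.
d = −0.75 · ln(1 − (4/3)·0.250000) = −0.75 · ln(0.666667) = −0.75 · (-0.405465) = 0.3041.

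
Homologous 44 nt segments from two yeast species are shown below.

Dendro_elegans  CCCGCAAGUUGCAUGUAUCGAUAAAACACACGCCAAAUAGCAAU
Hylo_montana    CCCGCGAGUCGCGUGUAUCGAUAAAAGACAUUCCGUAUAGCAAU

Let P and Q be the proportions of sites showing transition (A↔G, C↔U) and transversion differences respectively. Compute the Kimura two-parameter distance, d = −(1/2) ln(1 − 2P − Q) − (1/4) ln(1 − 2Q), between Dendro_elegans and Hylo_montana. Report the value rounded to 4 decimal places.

Differing sites — 6:A/G (Ti); 10:U/C (Ti); 13:A/G (Ti); 27:C/G (Tv); 31:C/U (Ti); 32:G/U (Tv); 35:A/G (Ti); 36:A/U (Tv).
Of the 8 differences, 5 transitions and 3 transversions over 44 sites: P = 5/44 = 0.113636, Q = 3/44 = 0.068182.
d = −0.5·ln(0.704546) − 0.25·ln(0.863636) = −0.5·(-0.350202) − 0.25·(-0.146604) = 0.2118.

0.2118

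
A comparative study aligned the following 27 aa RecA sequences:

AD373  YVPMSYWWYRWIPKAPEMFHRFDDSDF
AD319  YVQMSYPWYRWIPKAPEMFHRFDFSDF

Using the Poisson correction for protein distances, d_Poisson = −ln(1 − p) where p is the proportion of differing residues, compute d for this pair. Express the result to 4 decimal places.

Differing sites — 3:P/Q; 7:W/P; 24:D/F.
p = 3/27 = 0.111111.
d = −ln(1 − 0.111111) = −ln(0.888889) = 0.1178.

0.1178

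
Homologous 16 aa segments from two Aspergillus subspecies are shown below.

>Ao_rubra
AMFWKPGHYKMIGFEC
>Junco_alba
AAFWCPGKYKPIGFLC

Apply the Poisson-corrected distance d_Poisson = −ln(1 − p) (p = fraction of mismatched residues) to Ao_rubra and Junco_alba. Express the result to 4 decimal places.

0.3747

The sequences differ at positions 2 (M/A), 5 (K/C), 8 (H/K), 11 (M/P), 15 (E/L).
p = 5/16 = 0.312500.
d = −ln(1 − 0.312500) = −ln(0.687500) = 0.3747.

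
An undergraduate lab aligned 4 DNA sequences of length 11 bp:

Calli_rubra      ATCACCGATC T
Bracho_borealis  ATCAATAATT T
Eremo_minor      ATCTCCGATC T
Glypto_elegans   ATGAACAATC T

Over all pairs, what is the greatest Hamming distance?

Pairwise Hamming distances:
  Calli_rubra vs Bracho_borealis: 4
  Calli_rubra vs Eremo_minor: 1
  Calli_rubra vs Glypto_elegans: 3
  Bracho_borealis vs Eremo_minor: 5
  Bracho_borealis vs Glypto_elegans: 3
  Eremo_minor vs Glypto_elegans: 4
The largest is 5, between Bracho_borealis and Eremo_minor.

5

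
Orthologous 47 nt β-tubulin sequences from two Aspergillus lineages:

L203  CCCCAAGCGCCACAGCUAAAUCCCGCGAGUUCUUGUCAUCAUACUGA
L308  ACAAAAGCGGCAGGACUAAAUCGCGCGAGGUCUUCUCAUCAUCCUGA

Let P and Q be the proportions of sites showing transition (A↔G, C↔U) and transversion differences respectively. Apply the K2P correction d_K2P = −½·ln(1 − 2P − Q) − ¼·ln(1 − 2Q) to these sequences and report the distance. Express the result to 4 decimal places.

0.2826

Mismatches occur at site 1 (C/A, transversion), site 3 (C/A, transversion), site 4 (C/A, transversion), site 10 (C/G, transversion), site 13 (C/G, transversion), site 14 (A/G, transition), site 15 (G/A, transition), site 23 (C/G, transversion), site 30 (U/G, transversion), site 35 (G/C, transversion), site 43 (A/C, transversion).
Of the 11 differences, 2 transitions and 9 transversions over 47 sites: P = 2/47 = 0.042553, Q = 9/47 = 0.191489.
d = −0.5·ln(0.723405) − 0.25·ln(0.617022) = −0.5·(-0.323786) − 0.25·(-0.482851) = 0.2826.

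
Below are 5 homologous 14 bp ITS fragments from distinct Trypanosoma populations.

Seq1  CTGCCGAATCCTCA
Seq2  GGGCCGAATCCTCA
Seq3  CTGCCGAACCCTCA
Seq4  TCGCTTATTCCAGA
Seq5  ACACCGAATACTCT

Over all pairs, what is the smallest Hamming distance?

Pairwise Hamming distances:
  Seq1 vs Seq2: 2
  Seq1 vs Seq3: 1
  Seq1 vs Seq4: 7
  Seq1 vs Seq5: 5
  Seq2 vs Seq3: 3
  Seq2 vs Seq4: 7
  Seq2 vs Seq5: 5
  Seq3 vs Seq4: 8
  Seq3 vs Seq5: 6
  Seq4 vs Seq5: 9
The smallest is 1, between Seq1 and Seq3.

1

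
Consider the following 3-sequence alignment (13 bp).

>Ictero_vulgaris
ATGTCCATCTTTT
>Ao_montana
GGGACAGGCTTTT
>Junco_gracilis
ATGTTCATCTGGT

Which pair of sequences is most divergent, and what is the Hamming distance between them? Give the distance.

9

Pairwise Hamming distances:
  Ictero_vulgaris vs Ao_montana: 6
  Ictero_vulgaris vs Junco_gracilis: 3
  Ao_montana vs Junco_gracilis: 9
The largest is 9, between Ao_montana and Junco_gracilis.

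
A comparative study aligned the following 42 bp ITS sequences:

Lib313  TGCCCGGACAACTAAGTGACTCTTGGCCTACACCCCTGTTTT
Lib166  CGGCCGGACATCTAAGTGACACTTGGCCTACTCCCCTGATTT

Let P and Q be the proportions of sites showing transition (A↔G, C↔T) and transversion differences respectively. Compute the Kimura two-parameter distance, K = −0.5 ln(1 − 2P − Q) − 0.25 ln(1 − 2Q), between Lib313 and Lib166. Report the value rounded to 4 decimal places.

0.1591

The sequences differ at positions 1 (T/C, transition), 3 (C/G, transversion), 11 (A/T, transversion), 21 (T/A, transversion), 32 (A/T, transversion), 39 (T/A, transversion).
Of the 6 differences, 1 transition and 5 transversions over 42 sites: P = 1/42 = 0.023810, Q = 5/42 = 0.119048.
d = −0.5·ln(0.833332) − 0.25·ln(0.761904) = −0.5·(-0.182323) − 0.25·(-0.271935) = 0.1591.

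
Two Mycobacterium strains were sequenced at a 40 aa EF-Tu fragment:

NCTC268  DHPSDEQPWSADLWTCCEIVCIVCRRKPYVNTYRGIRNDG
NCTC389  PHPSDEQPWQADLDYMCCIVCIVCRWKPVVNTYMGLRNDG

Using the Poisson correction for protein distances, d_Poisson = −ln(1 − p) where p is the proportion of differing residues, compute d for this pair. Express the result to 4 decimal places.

0.2877

Differing sites — 1:D/P; 10:S/Q; 14:W/D; 15:T/Y; 16:C/M; 18:E/C; 26:R/W; 29:Y/V; 34:R/M; 36:I/L.
p = 10/40 = 0.250000.
d = −ln(1 − 0.250000) = −ln(0.750000) = 0.2877.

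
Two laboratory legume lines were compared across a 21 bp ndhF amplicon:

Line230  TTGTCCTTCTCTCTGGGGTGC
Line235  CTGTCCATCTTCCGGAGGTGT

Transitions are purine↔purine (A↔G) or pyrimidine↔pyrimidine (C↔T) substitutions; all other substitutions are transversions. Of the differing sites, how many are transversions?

2

Mismatches occur at site 1 (T↔C, transition), site 7 (T↔A, transversion), site 11 (C↔T, transition), site 12 (T↔C, transition), site 14 (T↔G, transversion), site 16 (G↔A, transition), site 21 (C↔T, transition).
Of the 7 differences, 5 transitions and 2 transversions, so the answer is 2.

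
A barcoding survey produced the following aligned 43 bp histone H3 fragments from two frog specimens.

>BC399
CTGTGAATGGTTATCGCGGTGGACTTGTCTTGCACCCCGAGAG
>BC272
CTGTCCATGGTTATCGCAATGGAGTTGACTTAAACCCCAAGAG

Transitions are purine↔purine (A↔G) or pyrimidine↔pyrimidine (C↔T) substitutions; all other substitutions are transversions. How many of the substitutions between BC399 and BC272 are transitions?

4

Differing sites — 5:G/C (Tv); 6:A/C (Tv); 18:G/A (Ti); 19:G/A (Ti); 24:C/G (Tv); 28:T/A (Tv); 32:G/A (Ti); 33:C/A (Tv); 39:G/A (Ti).
Of the 9 differences, 4 transitions and 5 transversions, so the answer is 4.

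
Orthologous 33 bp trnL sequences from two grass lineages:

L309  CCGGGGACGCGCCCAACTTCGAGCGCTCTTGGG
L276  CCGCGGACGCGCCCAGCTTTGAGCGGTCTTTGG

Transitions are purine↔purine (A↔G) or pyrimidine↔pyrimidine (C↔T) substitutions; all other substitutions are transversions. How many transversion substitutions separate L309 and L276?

Differing sites — 4:G/C (Tv); 16:A/G (Ti); 20:C/T (Ti); 26:C/G (Tv); 31:G/T (Tv).
Of the 5 differences, 2 transitions and 3 transversions, so the answer is 3.

3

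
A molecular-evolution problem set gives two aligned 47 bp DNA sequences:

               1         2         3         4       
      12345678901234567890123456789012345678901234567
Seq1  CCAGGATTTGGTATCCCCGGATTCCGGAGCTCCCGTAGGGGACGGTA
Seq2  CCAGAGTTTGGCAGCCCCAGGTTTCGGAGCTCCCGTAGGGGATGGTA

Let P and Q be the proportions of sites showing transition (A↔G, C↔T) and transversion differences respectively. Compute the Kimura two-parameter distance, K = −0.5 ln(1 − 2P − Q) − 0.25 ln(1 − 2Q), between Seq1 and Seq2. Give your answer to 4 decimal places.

Mismatches occur at site 5 (G/A, transition), site 6 (A/G, transition), site 12 (T/C, transition), site 14 (T/G, transversion), site 19 (G/A, transition), site 21 (A/G, transition), site 24 (C/T, transition), site 43 (C/T, transition).
Of the 8 differences, 7 transitions and 1 transversion over 47 sites: P = 7/47 = 0.148936, Q = 1/47 = 0.021277.
d = −0.5·ln(0.680851) − 0.25·ln(0.957446) = −0.5·(-0.384412) − 0.25·(-0.043486) = 0.2031.

0.2031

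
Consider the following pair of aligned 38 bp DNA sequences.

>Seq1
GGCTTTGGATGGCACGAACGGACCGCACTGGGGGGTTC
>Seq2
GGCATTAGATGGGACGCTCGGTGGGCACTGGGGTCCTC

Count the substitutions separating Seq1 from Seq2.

11

The sequences differ at positions 4 (T/A), 7 (G/A), 13 (C/G), 17 (A/C), 18 (A/T), 22 (A/T), 23 (C/G), 24 (C/G), 34 (G/T), 35 (G/C), 36 (T/C).
That gives 11 mismatches out of 38 aligned sites, so the Hamming distance is 11.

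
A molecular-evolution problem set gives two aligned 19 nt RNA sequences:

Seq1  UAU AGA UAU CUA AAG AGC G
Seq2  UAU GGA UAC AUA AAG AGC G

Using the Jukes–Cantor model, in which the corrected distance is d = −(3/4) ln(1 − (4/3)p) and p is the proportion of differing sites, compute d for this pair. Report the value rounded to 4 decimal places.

0.1773

Differing sites — 4:A/G; 9:U/C; 10:C/A.
p = 3/19 = 0.157895.
d = −0.75 · ln(1 − (4/3)·0.157895) = −0.75 · ln(0.789473) = −0.75 · (-0.236390) = 0.1773.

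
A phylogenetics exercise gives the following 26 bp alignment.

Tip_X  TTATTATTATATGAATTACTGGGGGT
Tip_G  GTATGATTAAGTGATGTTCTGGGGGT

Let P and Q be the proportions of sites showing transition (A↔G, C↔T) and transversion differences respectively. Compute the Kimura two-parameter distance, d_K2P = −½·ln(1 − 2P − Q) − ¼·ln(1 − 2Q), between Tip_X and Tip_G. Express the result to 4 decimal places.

The sequences differ at positions 1 (T/G, transversion), 5 (T/G, transversion), 10 (T/A, transversion), 11 (A/G, transition), 15 (A/T, transversion), 16 (T/G, transversion), 18 (A/T, transversion).
Of the 7 differences, 1 transition and 6 transversions over 26 sites: P = 1/26 = 0.038462, Q = 6/26 = 0.230769.
d = −0.5·ln(0.692307) − 0.25·ln(0.538462) = −0.5·(-0.367726) − 0.25·(-0.619038) = 0.3386.

0.3386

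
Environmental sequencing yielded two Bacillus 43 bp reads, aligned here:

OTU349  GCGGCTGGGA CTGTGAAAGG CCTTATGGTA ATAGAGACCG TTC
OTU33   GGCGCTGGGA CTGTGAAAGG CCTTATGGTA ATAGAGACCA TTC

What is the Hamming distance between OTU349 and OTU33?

3

The sequences differ at positions 2 (C/G), 3 (G/C), 40 (G/A).
That gives 3 mismatches out of 43 aligned sites, so the Hamming distance is 3.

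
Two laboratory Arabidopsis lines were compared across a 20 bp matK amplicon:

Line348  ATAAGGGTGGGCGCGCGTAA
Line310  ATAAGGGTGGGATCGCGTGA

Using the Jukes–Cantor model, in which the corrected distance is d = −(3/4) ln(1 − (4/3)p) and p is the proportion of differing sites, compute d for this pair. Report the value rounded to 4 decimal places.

Mismatches occur at site 12 (C→A), site 13 (G→T), site 19 (A→G).
p = 3/20 = 0.150000.
d = −0.75 · ln(1 − (4/3)·0.150000) = −0.75 · ln(0.800000) = −0.75 · (-0.223144) = 0.1674.

0.1674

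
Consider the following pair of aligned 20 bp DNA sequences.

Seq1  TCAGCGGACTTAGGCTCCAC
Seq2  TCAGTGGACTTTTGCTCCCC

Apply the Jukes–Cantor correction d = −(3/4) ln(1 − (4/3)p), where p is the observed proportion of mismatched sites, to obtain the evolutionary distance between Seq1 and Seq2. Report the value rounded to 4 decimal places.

Mismatches occur at site 5 (C→T), site 12 (A→T), site 13 (G→T), site 19 (A→C).
p = 4/20 = 0.200000.
d = −0.75 · ln(1 − (4/3)·0.200000) = −0.75 · ln(0.733333) = −0.75 · (-0.310155) = 0.2326.

0.2326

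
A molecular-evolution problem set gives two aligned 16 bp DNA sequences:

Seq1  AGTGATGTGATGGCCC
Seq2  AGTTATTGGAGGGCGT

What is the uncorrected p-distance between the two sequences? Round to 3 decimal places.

0.375

The sequences differ at positions 4 (G/T), 7 (G/T), 8 (T/G), 11 (T/G), 15 (C/G), 16 (C/T).
There are 6 differences over 16 sites, so p = 6/16 = 0.375.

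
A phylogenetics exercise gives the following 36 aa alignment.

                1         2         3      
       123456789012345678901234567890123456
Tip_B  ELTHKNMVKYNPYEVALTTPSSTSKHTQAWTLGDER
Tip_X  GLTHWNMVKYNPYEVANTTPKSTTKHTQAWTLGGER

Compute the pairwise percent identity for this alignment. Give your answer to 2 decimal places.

83.33%

The sequences differ at positions 1 (E/G), 5 (K/W), 17 (L/N), 21 (S/K), 24 (S/T), 34 (D/G).
30 of the 36 sites match, so the percent identity is 30/36 × 100 = 83.33%.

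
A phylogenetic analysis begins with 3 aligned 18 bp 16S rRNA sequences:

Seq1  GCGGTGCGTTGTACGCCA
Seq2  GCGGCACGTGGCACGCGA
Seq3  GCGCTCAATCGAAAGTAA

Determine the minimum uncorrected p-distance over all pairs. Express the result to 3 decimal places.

0.278

Pairwise Hamming distances:
  Seq1 vs Seq2: 5
  Seq1 vs Seq3: 9
  Seq2 vs Seq3: 10
The smallest is 5 mismatches, between Seq1 and Seq2; p = 5/18 = 0.278.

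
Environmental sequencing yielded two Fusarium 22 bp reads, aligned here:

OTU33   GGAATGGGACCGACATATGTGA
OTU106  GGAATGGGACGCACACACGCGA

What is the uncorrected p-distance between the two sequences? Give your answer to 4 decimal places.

Mismatches occur at site 11 (C→G), site 12 (G→C), site 16 (T→C), site 18 (T→C), site 20 (T→C).
There are 5 differences over 22 sites, so p = 5/22 = 0.2273.

0.2273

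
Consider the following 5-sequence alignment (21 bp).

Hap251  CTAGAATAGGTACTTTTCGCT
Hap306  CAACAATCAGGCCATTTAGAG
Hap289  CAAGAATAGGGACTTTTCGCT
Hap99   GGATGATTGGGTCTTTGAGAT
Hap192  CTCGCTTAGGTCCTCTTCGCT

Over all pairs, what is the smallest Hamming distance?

2

Pairwise Hamming distances:
  Hap251 vs Hap306: 10
  Hap251 vs Hap289: 2
  Hap251 vs Hap99: 10
  Hap251 vs Hap192: 5
  Hap306 vs Hap289: 8
  Hap306 vs Hap99: 10
  Hap306 vs Hap192: 13
  Hap289 vs Hap99: 9
  Hap289 vs Hap192: 7
  Hap99 vs Hap192: 13
The smallest is 2, between Hap251 and Hap289.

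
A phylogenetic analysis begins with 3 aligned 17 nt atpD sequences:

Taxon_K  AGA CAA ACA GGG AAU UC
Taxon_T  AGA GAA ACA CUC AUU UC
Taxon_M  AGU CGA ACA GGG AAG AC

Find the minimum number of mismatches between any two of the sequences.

4

Pairwise Hamming distances:
  Taxon_K vs Taxon_T: 5
  Taxon_K vs Taxon_M: 4
  Taxon_T vs Taxon_M: 9
The smallest is 4, between Taxon_K and Taxon_M.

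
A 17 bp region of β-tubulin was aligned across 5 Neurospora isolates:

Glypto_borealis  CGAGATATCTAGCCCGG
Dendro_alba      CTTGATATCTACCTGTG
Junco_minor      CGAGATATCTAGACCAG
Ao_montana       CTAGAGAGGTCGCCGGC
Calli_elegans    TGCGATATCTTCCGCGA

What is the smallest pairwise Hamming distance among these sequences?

2

Pairwise Hamming distances:
  Glypto_borealis vs Dendro_alba: 6
  Glypto_borealis vs Junco_minor: 2
  Glypto_borealis vs Ao_montana: 7
  Glypto_borealis vs Calli_elegans: 6
  Dendro_alba vs Junco_minor: 7
  Dendro_alba vs Ao_montana: 9
  Dendro_alba vs Calli_elegans: 8
  Junco_minor vs Ao_montana: 9
  Junco_minor vs Calli_elegans: 8
  Ao_montana vs Calli_elegans: 11
The smallest is 2, between Glypto_borealis and Junco_minor.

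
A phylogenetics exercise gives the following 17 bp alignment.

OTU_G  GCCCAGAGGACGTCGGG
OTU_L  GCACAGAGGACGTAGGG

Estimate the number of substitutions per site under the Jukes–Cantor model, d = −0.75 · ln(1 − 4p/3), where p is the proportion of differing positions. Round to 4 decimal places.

0.1280

Mismatches occur at site 3 (C→A), site 14 (C→A).
p = 2/17 = 0.117647.
d = −0.75 · ln(1 − (4/3)·0.117647) = −0.75 · ln(0.843137) = −0.75 · (-0.170626) = 0.1280.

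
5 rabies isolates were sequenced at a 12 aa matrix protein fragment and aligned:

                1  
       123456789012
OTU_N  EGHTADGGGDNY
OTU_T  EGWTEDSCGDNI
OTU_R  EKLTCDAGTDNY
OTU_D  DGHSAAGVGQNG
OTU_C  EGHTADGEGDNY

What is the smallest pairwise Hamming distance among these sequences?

1

Pairwise Hamming distances:
  OTU_N vs OTU_T: 5
  OTU_N vs OTU_R: 5
  OTU_N vs OTU_D: 6
  OTU_N vs OTU_C: 1
  OTU_T vs OTU_R: 7
  OTU_T vs OTU_D: 9
  OTU_T vs OTU_C: 5
  OTU_R vs OTU_D: 11
  OTU_R vs OTU_C: 6
  OTU_D vs OTU_C: 6
The smallest is 1, between OTU_N and OTU_C.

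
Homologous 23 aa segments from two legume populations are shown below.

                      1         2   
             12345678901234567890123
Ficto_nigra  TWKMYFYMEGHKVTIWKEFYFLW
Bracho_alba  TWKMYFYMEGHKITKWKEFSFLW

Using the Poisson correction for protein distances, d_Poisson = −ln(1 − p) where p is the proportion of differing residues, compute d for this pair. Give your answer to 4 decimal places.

0.1398

Mismatches occur at site 13 (V→I), site 15 (I→K), site 20 (Y→S).
p = 3/23 = 0.130435.
d = −ln(1 − 0.130435) = −ln(0.869565) = 0.1398.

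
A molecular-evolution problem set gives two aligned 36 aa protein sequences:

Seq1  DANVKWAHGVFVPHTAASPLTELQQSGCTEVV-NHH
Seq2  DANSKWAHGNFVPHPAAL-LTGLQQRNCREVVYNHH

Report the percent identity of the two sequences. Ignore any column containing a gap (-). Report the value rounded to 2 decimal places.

Excluding the 2 gap columns leaves 34 comparable sites.
Differing sites — 4:V/S; 10:V/N; 15:T/P; 18:S/L; 22:E/G; 26:S/R; 27:G/N; 29:T/R.
26 of the 34 comparable sites match, so the percent identity is 26/34 × 100 = 76.47%.

76.47%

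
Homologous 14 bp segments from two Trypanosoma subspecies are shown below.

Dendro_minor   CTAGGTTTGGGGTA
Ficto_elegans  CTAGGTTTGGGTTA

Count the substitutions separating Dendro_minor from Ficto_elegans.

1

Differing sites — 12:G/T.
That gives 1 mismatch out of 14 aligned sites, so the Hamming distance is 1.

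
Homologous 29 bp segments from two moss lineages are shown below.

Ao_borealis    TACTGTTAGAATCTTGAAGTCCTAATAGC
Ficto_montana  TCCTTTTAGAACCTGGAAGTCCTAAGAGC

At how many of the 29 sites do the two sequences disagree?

5

Mismatches occur at site 2 (A↔C), site 5 (G↔T), site 12 (T↔C), site 15 (T↔G), site 26 (T↔G).
That gives 5 mismatches out of 29 aligned sites, so the Hamming distance is 5.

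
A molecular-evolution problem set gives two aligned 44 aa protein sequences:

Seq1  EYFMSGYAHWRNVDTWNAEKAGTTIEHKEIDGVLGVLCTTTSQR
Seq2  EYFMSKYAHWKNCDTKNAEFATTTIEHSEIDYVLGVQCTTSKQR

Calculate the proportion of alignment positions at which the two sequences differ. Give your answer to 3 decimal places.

0.250

The sequences differ at positions 6 (G/K), 11 (R/K), 13 (V/C), 16 (W/K), 20 (K/F), 22 (G/T), 28 (K/S), 32 (G/Y), 37 (L/Q), 41 (T/S), 42 (S/K).
There are 11 differences over 44 sites, so p = 11/44 = 0.250.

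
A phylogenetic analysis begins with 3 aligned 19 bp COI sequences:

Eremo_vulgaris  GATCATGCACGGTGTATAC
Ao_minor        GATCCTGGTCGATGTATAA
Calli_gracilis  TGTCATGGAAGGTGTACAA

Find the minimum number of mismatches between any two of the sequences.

5

Pairwise Hamming distances:
  Eremo_vulgaris vs Ao_minor: 5
  Eremo_vulgaris vs Calli_gracilis: 6
  Ao_minor vs Calli_gracilis: 7
The smallest is 5, between Eremo_vulgaris and Ao_minor.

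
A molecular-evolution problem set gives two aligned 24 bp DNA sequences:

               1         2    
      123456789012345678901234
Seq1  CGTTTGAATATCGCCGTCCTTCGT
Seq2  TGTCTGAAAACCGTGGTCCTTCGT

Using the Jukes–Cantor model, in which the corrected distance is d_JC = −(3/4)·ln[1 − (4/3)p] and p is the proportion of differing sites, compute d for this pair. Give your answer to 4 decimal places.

The sequences differ at positions 1 (C/T), 4 (T/C), 9 (T/A), 11 (T/C), 14 (C/T), 15 (C/G).
p = 6/24 = 0.250000.
d = −0.75 · ln(1 − (4/3)·0.250000) = −0.75 · ln(0.666667) = −0.75 · (-0.405465) = 0.3041.

0.3041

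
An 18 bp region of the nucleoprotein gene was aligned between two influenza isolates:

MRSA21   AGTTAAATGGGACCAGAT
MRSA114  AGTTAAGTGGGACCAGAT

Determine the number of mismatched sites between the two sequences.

1

The sequences differ at position 7 (A/G).
That gives 1 mismatch out of 18 aligned sites, so the Hamming distance is 1.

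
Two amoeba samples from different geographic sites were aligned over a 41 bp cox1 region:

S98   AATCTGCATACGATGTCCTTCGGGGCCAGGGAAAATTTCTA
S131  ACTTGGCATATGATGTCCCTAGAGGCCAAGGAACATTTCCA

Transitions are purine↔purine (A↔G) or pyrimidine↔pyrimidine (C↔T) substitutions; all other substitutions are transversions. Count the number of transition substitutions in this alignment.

Mismatches occur at site 2 (A↔C, transversion), site 4 (C↔T, transition), site 5 (T↔G, transversion), site 11 (C↔T, transition), site 19 (T↔C, transition), site 21 (C↔A, transversion), site 23 (G↔A, transition), site 29 (G↔A, transition), site 34 (A↔C, transversion), site 40 (T↔C, transition).
Of the 10 differences, 6 transitions and 4 transversions, so the answer is 6.

6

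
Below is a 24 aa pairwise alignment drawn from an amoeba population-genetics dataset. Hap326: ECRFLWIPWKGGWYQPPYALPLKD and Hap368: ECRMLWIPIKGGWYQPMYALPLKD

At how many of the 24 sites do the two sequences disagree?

Differing sites — 4:F/M; 9:W/I; 17:P/M.
That gives 3 mismatches out of 24 aligned sites, so the Hamming distance is 3.

3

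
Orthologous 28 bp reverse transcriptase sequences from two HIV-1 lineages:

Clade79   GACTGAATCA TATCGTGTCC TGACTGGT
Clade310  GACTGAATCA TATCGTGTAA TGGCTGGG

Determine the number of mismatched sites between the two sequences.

4

Mismatches occur at site 19 (C/A), site 20 (C/A), site 23 (A/G), site 28 (T/G).
That gives 4 mismatches out of 28 aligned sites, so the Hamming distance is 4.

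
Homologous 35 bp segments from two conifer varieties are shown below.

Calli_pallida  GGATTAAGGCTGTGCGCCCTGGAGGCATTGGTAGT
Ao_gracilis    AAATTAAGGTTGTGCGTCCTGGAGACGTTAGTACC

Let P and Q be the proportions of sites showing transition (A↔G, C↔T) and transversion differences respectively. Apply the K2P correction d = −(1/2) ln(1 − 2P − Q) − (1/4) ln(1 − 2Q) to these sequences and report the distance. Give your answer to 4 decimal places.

Mismatches occur at site 1 (G↔A, transition), site 2 (G↔A, transition), site 10 (C↔T, transition), site 17 (C↔T, transition), site 25 (G↔A, transition), site 27 (A↔G, transition), site 30 (G↔A, transition), site 34 (G↔C, transversion), site 35 (T↔C, transition).
Of the 9 differences, 8 transitions and 1 transversion over 35 sites: P = 8/35 = 0.228571, Q = 1/35 = 0.028571.
d = −0.5·ln(0.514287) − 0.25·ln(0.942858) = −0.5·(-0.664974) − 0.25·(-0.058840) = 0.3472.

0.3472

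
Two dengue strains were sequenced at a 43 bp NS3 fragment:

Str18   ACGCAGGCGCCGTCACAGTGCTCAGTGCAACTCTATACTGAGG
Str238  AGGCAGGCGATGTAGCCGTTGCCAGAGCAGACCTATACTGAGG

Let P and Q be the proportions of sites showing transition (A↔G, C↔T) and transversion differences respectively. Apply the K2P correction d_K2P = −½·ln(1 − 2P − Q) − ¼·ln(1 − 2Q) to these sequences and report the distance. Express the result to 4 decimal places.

The sequences differ at positions 2 (C/G, transversion), 10 (C/A, transversion), 11 (C/T, transition), 14 (C/A, transversion), 15 (A/G, transition), 17 (A/C, transversion), 20 (G/T, transversion), 21 (C/G, transversion), 22 (T/C, transition), 26 (T/A, transversion), 30 (A/G, transition), 31 (C/A, transversion), 32 (T/C, transition).
Of the 13 differences, 5 transitions and 8 transversions over 43 sites: P = 5/43 = 0.116279, Q = 8/43 = 0.186047.
d = −0.5·ln(0.581395) − 0.25·ln(0.627906) = −0.5·(-0.542325) − 0.25·(-0.465365) = 0.3875.

0.3875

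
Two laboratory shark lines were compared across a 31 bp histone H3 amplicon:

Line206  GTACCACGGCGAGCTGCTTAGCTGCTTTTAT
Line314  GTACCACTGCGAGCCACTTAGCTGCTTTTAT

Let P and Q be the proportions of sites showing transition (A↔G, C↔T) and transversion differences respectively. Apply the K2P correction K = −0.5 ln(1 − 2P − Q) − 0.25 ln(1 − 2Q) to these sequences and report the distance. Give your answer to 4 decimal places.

0.1046

Mismatches occur at site 8 (G→T, transversion), site 15 (T→C, transition), site 16 (G→A, transition).
Of the 3 differences, 2 transitions and 1 transversion over 31 sites: P = 2/31 = 0.064516, Q = 1/31 = 0.032258.
d = −0.5·ln(0.838710) − 0.25·ln(0.935484) = −0.5·(-0.175890) − 0.25·(-0.066691) = 0.1046.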